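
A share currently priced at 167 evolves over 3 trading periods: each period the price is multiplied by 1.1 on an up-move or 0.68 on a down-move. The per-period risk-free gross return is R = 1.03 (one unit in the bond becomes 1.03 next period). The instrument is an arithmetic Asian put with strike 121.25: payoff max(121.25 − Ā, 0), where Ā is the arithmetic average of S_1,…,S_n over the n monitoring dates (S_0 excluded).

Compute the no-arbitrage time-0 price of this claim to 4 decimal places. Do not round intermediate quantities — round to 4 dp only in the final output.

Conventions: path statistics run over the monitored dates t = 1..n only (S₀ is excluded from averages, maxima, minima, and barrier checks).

price = 1.0765

No-arbitrage gives p* = (R−d)/(u−d) = 0.8333: enumerate every path, weight its payoff by its p*-probability, and discount by R^3.
Enumerate all 2^3 = 8 price paths (U = up ×1.1, D = down ×0.68); each path with k up-moves has probability p*^k·(1−p*)^(3−k).
DDD: Ā=81.0970, payoff=40.1530, prob=0.004630
UDD: Ā=131.1863, payoff=0.0000, prob=0.023148
DUD: Ā=107.8063, payoff=13.4437, prob=0.023148
UUD: Ā=174.3925, payoff=0.0000, prob=0.115741
DDU: Ā=91.9079, payoff=29.3421, prob=0.023148
UDU: Ā=148.6745, payoff=0.0000, prob=0.115741
DUU: Ā=125.2945, payoff=0.0000, prob=0.115741
UUU: Ā=202.6823, payoff=0.0000, prob=0.578704
Price = Σ prob·payoff / R^3 = 1.176306 / 1.092727 = 1.0765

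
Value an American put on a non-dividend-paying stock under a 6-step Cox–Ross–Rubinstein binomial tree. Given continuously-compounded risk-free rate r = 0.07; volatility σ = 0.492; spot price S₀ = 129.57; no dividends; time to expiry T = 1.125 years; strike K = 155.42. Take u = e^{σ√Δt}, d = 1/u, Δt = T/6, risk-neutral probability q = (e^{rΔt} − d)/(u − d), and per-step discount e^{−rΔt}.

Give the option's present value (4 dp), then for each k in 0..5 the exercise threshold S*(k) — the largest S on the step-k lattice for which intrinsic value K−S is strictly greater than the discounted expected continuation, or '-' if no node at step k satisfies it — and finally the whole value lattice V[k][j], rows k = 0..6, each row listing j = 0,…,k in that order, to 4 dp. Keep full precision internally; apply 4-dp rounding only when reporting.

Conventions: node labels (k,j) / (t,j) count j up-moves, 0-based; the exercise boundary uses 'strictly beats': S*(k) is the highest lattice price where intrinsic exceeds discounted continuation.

params: Δt=0.18750 u=1.23744 d=0.80812 q=0.47771 e^(-rΔt)=0.98696
t_6 payoffs: 119.3317 100.1598 70.8029 25.8500 0.0000 0.0000 0.0000
t_5: node(5,0) S=44.6570 payoff=110.7630 vs cont=108.7365 → 110.7630 [stop]  node(5,1) S=68.3810 payoff=87.0390 vs cont=85.0125 → 87.0390 [stop]  node(5,2) S=104.7084 payoff=50.7116 vs cont=48.6851 → 50.7116 [stop]  node(5,3) S=160.3347 payoff=0.0000 vs cont=13.3251 → 13.3251 [wait]  node(5,4) S=245.5125 payoff=0.0000 vs cont=0.0000 → 0.0000 [wait]  node(5,5) S=375.9411 payoff=0.0000 vs cont=0.0000 → 0.0000 [wait]  ⇒ S*(5)=104.7084
t_4: node(4,0) S=55.2602 payoff=100.1598 vs cont=98.1333 → 100.1598 [stop]  node(4,1) S=84.6171 payoff=70.8029 vs cont=68.7763 → 70.8029 [stop]  node(4,2) S=129.5700 payoff=25.8500 vs cont=32.4232 → 32.4232 [wait]  node(4,3) S=198.4041 payoff=0.0000 vs cont=6.8688 → 6.8688 [wait]  node(4,4) S=303.8063 payoff=0.0000 vs cont=0.0000 → 0.0000 [wait]  ⇒ S*(4)=84.6171
t_3: node(3,0) S=68.3810 payoff=87.0390 vs cont=85.0125 → 87.0390 [stop]  node(3,1) S=104.7084 payoff=50.7116 vs cont=51.7842 → 51.7842 [wait]  node(3,2) S=160.3347 payoff=0.0000 vs cont=19.9519 → 19.9519 [wait]  node(3,3) S=245.5125 payoff=0.0000 vs cont=3.5407 → 3.5407 [wait]  ⇒ S*(3)=68.3810
t_2: node(2,0) S=84.6171 payoff=70.8029 vs cont=69.2820 → 70.8029 [stop]  node(2,1) S=129.5700 payoff=25.8500 vs cont=36.1006 → 36.1006 [wait]  node(2,2) S=198.4041 payoff=0.0000 vs cont=11.9541 → 11.9541 [wait]  ⇒ S*(2)=84.6171
t_1: node(1,0) S=104.7084 payoff=50.7116 vs cont=53.5181 → 53.5181 [wait]  node(1,1) S=160.3347 payoff=0.0000 vs cont=24.2452 → 24.2452 [wait]  ⇒ S*(1)=-
t_0: node(0,0) S=129.5700 payoff=25.8500 vs cont=39.0185 → 39.0185 [wait]  ⇒ S*(0)=-

price = 39.0185
boundary = - - 84.6171 68.3810 84.6171 104.7084
tree:
39.0185
53.5181 24.2452
70.8029 36.1006 11.9541
87.0390 51.7842 19.9519 3.5407
100.1598 70.8029 32.4232 6.8688 0.0000
110.7630 87.0390 50.7116 13.3251 0.0000 0.0000
119.3317 100.1598 70.8029 25.8500 0.0000 0.0000 0.0000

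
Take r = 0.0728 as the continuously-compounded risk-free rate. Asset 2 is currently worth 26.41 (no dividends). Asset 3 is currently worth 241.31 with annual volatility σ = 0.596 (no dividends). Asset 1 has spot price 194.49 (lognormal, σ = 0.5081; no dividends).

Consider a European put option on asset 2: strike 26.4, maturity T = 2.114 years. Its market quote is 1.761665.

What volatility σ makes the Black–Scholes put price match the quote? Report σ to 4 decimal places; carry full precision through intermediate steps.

At σ = 0.2345 the Black–Scholes value reproduces the quote:
σ√T = 0.2345·√2.114 = 0.340954
d₁ = (ln(S/K) + (r+σ²/2)T) / (σ√T) = (ln(26.41/26.4) + (0.0728+0.2345²/2)·2.114) / 0.340954 = (0.000379 + 0.212024) / 0.340954 = 0.622966
d₂ = d₁ − σ√T = 0.622966 − 0.340954 = 0.282013
e^{−rT} = 0.857358
N(−d₁) = 0.266653,  N(−d₂) = 0.388967
V = K·e^{−rT}·N(−d₂) − S·N(−d₁) = 8.803980 − 7.042315 = 1.761665 (matching the quote); vega is positive throughout, so no other σ reproduces this price

sigma = 0.2345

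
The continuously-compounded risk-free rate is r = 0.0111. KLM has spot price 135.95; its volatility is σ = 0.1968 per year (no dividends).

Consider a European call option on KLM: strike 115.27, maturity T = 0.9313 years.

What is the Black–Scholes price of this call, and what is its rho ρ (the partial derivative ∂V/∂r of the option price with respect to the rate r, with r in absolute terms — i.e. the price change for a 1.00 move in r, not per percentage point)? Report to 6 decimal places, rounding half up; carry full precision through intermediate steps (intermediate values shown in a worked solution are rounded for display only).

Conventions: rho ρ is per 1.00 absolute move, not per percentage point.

price = 24.134929
ρ = 84.599440

σ√T = 0.1968·√0.9313 = 0.189920
d₁ = (ln(S/K) + (r+σ²/2)T) / (σ√T) = (ln(135.95/115.27) + (0.0111+0.1968²/2)·0.9313) / 0.189920 = (0.165010 + 0.028372) / 0.189920 = 1.018231
d₂ = d₁ − σ√T = 1.018231 − 0.189920 = 0.828312
e^{−rT} = 0.989716
N(d₁) = 0.845716,  N(d₂) = 0.796253
Call price V = S·N(d₁) − K·e^{−rT}·N(d₂) = 114.975088 − 90.840158 = 24.134929
ρ = K·T·e^{−rT}·N(d₂) = 84.599440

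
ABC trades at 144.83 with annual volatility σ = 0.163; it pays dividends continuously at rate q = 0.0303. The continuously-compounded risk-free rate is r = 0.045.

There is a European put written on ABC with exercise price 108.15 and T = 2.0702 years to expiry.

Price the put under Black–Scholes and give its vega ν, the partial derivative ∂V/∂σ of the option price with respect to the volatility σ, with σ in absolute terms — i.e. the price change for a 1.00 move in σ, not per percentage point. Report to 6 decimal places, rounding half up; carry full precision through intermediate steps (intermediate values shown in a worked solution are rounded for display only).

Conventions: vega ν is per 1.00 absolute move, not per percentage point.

σ√T = 0.163·√2.0702 = 0.234527
d₁ = (ln(S/K) + (r−q+σ²/2)T) / (σ√T) = (ln(144.83/108.15) + (0.045−0.0303+0.163²/2)·2.0702) / 0.234527 = (0.292041 + 0.057934) / 0.234527 = 1.492256
d₂ = d₁ − σ√T = 1.492256 − 0.234527 = 1.257728
e^{−rT} = 0.911049
e^{−qT} = 0.939200
N(−d₁) = 0.067816,  N(−d₂) = 0.104245
Put price V = K·e^{−rT}·N(−d₂) − S·e^{−qT}·N(−d₁) = 10.271253 − 9.224632 = 1.046621
φ(d₁) = (1/√(2π))·e^{−d₁²/2} = 0.131027
ν = S·e^{−qT}·φ(d₁)·√T = 25.643856

price = 1.046621
ν = 25.643856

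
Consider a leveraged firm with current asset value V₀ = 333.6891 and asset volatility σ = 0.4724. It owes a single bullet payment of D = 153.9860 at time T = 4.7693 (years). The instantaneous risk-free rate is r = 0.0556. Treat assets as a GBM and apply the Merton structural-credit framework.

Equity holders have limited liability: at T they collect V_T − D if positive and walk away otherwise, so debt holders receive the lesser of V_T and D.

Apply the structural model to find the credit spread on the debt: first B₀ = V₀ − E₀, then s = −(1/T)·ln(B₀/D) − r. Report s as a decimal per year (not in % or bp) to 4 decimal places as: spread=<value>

spread=0.0295

Equity is a call on the firm's assets struck at D = 153.9860:
d₁ = [ln(V₀/D) + (r + σ²/2)T] / (σ√T)
   = [ln(333.6891/153.9860) + (0.0556 + 0.5·0.4724²)·4.7693] / (0.4724·√4.7693)
   = [0.773348 + 0.797336] / 1.031661 = 1.522480
d₂ = d₁ − σ√T = 1.522480 − 1.031661 = 0.490818
N(d₁) = 0.936056,  N(d₂) = 0.688223,  e^(−rT) = 0.767073
E₀ = V₀·N(d₁) − D·e^(−rT)·N(d₂)
   = 333.6891·0.936056 − 153.9860·0.767073·0.688223 = 231.059700
B₀ = V₀ − E₀ = 333.6891 − 231.059700 = 102.629400
spread = −(1/T)·ln(B₀/D) − r = −(1/4.7693)·ln(102.629400/153.9860) − 0.0556 = 0.02947270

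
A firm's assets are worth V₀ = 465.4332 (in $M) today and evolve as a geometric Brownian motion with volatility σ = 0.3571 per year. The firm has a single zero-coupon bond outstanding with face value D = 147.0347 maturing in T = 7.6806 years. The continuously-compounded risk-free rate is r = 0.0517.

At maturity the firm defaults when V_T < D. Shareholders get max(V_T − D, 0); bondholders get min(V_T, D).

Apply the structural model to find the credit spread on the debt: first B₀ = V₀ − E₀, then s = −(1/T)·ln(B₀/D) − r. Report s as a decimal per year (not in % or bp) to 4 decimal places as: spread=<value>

spread=0.0066

Work the structural quantities from V₀ = 465.4332 against face 147.0347:
d₁ = [ln(V₀/D) + (r + σ²/2)T] / (σ√T)
   = [ln(465.4332/147.0347) + (0.0517 + 0.5·0.3571²)·7.6806] / (0.3571·√7.6806)
   = [1.152300 + 0.886804] / 0.989663 = 2.060402
d₂ = d₁ − σ√T = 2.060402 − 0.989663 = 1.070738
N(d₁) = 0.980320,  N(d₂) = 0.857856,  e^(−rT) = 0.672276
E₀ = V₀·N(d₁) − D·e^(−rT)·N(d₂)
   = 465.4332·0.980320 − 147.0347·0.672276·0.857856 = 371.476187
B₀ = V₀ − E₀ = 465.4332 − 371.476187 = 93.957013
spread = −(1/T)·ln(B₀/D) − r = −(1/7.6806)·ln(93.957013/147.0347) − 0.0517 = 0.00660680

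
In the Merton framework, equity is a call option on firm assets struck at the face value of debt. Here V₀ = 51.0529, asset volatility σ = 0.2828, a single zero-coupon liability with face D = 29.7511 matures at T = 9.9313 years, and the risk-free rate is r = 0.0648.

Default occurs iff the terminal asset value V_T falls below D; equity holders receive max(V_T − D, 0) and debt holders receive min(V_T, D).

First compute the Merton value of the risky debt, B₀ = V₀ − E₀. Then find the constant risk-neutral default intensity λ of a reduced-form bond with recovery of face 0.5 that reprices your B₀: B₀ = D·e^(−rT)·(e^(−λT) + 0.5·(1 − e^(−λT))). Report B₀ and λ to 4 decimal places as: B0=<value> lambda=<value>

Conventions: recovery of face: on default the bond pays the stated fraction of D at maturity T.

B0=14.6242 lambda=0.0139

Equity is a call on the firm's assets struck at D = 29.7511:
d₁ = [ln(V₀/D) + (r + σ²/2)T] / (σ√T)
   = [ln(51.0529/29.7511) + (0.0648 + 0.5·0.2828²)·9.9313] / (0.2828·√9.9313)
   = [0.539996 + 1.040680] / 0.891215 = 1.773620
d₂ = d₁ − σ√T = 1.773620 − 0.891215 = 0.882405
N(d₁) = 0.961937,  N(d₂) = 0.811221,  e^(−rT) = 0.525425
E₀ = V₀·N(d₁) − D·e^(−rT)·N(d₂)
   = 51.0529·0.961937 − 29.7511·0.525425·0.811221 = 36.428693
B₀ = V₀ − E₀ = 51.0529 − 36.428693 = 14.624207
e^(−λT) = (B₀·e^(rT)/D − 0.5)/(1 − 0.5) = (14.6242·1.903222/29.7511 − 0.5)/0.5 = 0.87106354
λ = −ln(0.87106354)/9.9313 = 0.013900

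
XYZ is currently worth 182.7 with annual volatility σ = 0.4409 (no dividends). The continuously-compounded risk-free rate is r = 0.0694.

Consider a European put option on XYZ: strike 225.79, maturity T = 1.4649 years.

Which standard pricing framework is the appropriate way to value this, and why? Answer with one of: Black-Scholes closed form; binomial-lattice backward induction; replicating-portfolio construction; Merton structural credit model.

framework: Black-Scholes closed form

Key observation: the instrument is a plain European put (strike 225.79) on a lognormal asset; the exact continuous-time formula applies directly.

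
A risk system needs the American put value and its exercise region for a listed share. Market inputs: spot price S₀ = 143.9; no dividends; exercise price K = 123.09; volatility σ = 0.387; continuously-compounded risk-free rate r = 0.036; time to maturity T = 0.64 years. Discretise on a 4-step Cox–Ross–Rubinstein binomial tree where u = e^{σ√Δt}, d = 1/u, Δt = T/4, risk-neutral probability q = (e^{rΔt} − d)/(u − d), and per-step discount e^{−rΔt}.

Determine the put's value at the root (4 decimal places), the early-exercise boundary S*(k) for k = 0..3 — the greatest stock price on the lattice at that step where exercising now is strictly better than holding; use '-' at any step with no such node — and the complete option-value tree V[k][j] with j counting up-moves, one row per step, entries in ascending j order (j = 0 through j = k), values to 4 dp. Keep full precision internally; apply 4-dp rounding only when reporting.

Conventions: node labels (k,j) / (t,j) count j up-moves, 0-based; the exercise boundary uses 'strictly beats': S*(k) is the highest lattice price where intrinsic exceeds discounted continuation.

Δt=0.16000, u=1.16742, d=0.85659, q=0.47996, disc=e^(-rΔt)=0.99426
k=4 terminal: V=max(K-S,0) → 45.6178 17.5048 0.0000 0.0000 0.0000
k=3: j=0 S=90.4429 intr=32.6471 cont=31.9401 V=32.6471[EX]; j=1 S=123.2628 intr=0.0000 cont=9.0509 V=9.0509[hold]; j=2 S=167.9924 intr=0.0000 cont=0.0000 V=0.0000[hold]; j=3 S=228.9534 intr=0.0000 cont=0.0000 V=0.0000[hold]  S*(3)=90.4429
k=2: j=0 S=105.5852 intr=17.5048 cont=21.1994 V=21.1994[hold]; j=1 S=143.9000 intr=0.0000 cont=4.6798 V=4.6798[hold]; j=2 S=196.1184 intr=0.0000 cont=0.0000 V=0.0000[hold]  S*(2)=-
k=1: j=0 S=123.2628 intr=0.0000 cont=13.1944 V=13.1944[hold]; j=1 S=167.9924 intr=0.0000 cont=2.4197 V=2.4197[hold]  S*(1)=-
k=0: j=0 S=143.9000 intr=0.0000 cont=7.9769 V=7.9769[hold]  S*(0)=-

price = 7.9769
boundary = - - - 90.4429
tree:
7.9769
13.1944 2.4197
21.1994 4.6798 0.0000
32.6471 9.0509 0.0000 0.0000
45.6178 17.5048 0.0000 0.0000 0.0000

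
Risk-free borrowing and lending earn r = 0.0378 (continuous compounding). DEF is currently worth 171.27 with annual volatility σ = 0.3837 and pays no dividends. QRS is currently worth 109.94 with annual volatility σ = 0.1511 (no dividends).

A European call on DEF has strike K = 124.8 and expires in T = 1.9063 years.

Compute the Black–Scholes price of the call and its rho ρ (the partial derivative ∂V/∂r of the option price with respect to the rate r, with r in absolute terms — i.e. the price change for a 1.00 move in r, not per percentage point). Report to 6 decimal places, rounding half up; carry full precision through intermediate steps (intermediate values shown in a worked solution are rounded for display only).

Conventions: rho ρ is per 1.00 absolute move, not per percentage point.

price = 65.028113
ρ = 150.601640

σ√T = 0.3837·√1.9063 = 0.529770
d₁ = (ln(S/K) + (r+σ²/2)T) / (σ√T) = (ln(171.27/124.8) + (0.0378+0.3837²/2)·1.9063) / 0.529770 = (0.316529 + 0.212386) / 0.529770 = 0.998386
d₂ = d₁ − σ√T = 0.998386 − 0.529770 = 0.468616
e^{−rT} = 0.930477
N(d₁) = 0.840954,  N(d₂) = 0.680328
Call price V = S·N(d₁) − K·e^{−rT}·N(d₂) = 144.030179 − 79.002067 = 65.028113
ρ = K·T·e^{−rT}·N(d₂) = 150.601640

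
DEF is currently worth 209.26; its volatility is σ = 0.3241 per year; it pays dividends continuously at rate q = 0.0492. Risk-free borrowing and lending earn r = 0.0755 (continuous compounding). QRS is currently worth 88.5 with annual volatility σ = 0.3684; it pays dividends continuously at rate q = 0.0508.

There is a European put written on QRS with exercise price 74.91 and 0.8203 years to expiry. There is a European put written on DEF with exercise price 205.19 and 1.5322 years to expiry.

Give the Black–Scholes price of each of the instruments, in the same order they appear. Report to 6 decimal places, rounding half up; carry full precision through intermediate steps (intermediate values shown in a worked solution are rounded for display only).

[QRS put K=74.91]
σ√T = 0.3684·√0.8203 = 0.333661
d₁ = (ln(S/K) + (r−q+σ²/2)T) / (σ√T) = (ln(88.5/74.91) + (0.0755−0.0508+0.3684²/2)·0.8203) / 0.333661 = (0.166715 + 0.075926) / 0.333661 = 0.727209
d₂ = d₁ − σ√T = 0.727209 − 0.333661 = 0.393547
e^{−rT} = 0.939946
e^{−qT} = 0.959185
N(−d₁) = 0.233549,  N(−d₂) = 0.346958
price = K·e^{−rT}·N(−d₂) − S·e^{−qT}·N(−d₁) = 24.429759 − 19.825480 = 4.604279
[DEF put K=205.19]
σ√T = 0.3241·√1.5322 = 0.401178
d₁ = (ln(S/K) + (r−q+σ²/2)T) / (σ√T) = (ln(209.26/205.19) + (0.0755−0.0492+0.3241²/2)·1.5322) / 0.401178 = (0.019641 + 0.120769) / 0.401178 = 0.349994
d₂ = d₁ − σ√T = 0.349994 − 0.401178 = -0.051184
e^{−rT} = 0.890759
e^{−qT} = 0.927387
N(−d₁) = 0.363172,  N(−d₂) = 0.520410
price = K·e^{−rT}·N(−d₂) − S·e^{−qT}·N(−d₁) = 95.117963 − 70.478911 = 24.639053

price(QRS put K=74.91) = 4.604279
price(DEF put K=205.19) = 24.639053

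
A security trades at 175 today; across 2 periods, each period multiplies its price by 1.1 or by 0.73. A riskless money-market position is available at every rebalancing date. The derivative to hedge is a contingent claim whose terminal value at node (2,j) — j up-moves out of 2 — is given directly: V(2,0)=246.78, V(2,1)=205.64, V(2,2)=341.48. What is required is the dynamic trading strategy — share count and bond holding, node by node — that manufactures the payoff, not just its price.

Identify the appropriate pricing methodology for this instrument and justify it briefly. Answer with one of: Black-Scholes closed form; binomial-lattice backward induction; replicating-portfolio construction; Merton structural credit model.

framework: replicating-portfolio construction

Key observation: the task asks for the hedge itself — share and bond holdings at every node of the 2-period tree on spot 175 with factors 1.1/0.73 — which is exactly what the replicating-portfolio construction produces.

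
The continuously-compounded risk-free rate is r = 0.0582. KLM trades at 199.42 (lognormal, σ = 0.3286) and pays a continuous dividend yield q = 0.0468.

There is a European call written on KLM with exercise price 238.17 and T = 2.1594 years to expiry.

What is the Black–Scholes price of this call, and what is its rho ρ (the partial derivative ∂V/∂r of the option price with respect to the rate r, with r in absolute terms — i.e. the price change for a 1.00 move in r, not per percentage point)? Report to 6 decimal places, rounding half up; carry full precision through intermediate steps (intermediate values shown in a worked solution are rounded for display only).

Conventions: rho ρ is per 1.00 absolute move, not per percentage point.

σ√T = 0.3286·√2.1594 = 0.482874
d₁ = (ln(S/K) + (r−q+σ²/2)T) / (σ√T) = (ln(199.42/238.17) + (0.0582−0.0468+0.3286²/2)·2.1594) / 0.482874 = (-0.177572 + 0.141201) / 0.482874 = -0.075321
d₂ = d₁ − σ√T = -0.075321 − 0.482874 = -0.558195
e^{−rT} = 0.881900
e^{−qT} = 0.903879
N(d₁) = 0.469980,  N(d₂) = 0.288356
Call price V = S·e^{−qT}·N(d₁) − K·e^{−rT}·N(d₂) = 84.714548 − 60.566773 = 24.147775
ρ = K·T·e^{−rT}·N(d₂) = 130.787890

price = 24.147775
ρ = 130.787890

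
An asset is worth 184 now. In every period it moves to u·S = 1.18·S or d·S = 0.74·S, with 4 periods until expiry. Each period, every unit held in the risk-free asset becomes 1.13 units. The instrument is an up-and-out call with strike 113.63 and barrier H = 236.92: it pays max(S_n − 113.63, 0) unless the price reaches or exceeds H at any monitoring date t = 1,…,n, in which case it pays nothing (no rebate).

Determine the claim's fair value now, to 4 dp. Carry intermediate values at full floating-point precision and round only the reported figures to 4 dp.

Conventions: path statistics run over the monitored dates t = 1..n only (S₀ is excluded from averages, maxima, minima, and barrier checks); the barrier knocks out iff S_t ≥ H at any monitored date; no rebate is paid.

price = 11.5152

With p* = (R−d)/(u−d) = 0.8864, sum probability × payoff across the paths and divide by R^4.
Enumerate all 2^4 = 16 price paths (U = up ×1.18, D = down ×0.74); each path with k up-moves has probability p*^k·(1−p*)^(4−k).
DDDD: M=136.1600, payoff=0.0000, prob=0.000167
UDDD: M=217.1200, payoff=0.0000, prob=0.001301
DUDD: M=160.6688, payoff=0.0000, prob=0.001301
UUDD: M=256.2016, payoff=0.0000, prob=0.010145
DDUD: M=136.1600, payoff=0.0000, prob=0.001301
UDUD: M=217.1200, payoff=26.6660, prob=0.010145
DUUD: M=189.5892, payoff=26.6660, prob=0.010145
UUUD: M=302.3179, payoff=0.0000, prob=0.079132
DDDU: M=136.1600, payoff=0.0000, prob=0.001301
UDDU: M=217.1200, payoff=26.6660, prob=0.010145
DUDU: M=160.6688, payoff=26.6660, prob=0.010145
UUDU: M=256.2016, payoff=0.0000, prob=0.079132
DDUU: M=140.2960, payoff=26.6660, prob=0.010145
UDUU: M=223.7152, payoff=110.0852, prob=0.079132
DUUU: M=223.7152, payoff=110.0852, prob=0.079132
UUUU: M=356.7351, payoff=0.0000, prob=0.617231
Price = Σ prob·payoff / R^4 = 18.775222 / 1.630474 = 11.5152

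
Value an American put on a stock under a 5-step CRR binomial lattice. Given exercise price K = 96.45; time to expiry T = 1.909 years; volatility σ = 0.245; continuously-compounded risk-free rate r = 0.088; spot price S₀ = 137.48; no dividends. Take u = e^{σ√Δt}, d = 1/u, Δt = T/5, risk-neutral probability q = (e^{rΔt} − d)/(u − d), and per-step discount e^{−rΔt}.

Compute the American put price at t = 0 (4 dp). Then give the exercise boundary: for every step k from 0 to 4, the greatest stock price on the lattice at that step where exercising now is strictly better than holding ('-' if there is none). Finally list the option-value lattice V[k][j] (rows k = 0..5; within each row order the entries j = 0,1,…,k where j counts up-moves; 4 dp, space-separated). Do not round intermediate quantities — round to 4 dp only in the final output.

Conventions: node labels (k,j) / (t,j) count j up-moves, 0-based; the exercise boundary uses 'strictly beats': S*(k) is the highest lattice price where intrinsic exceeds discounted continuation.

price = 1.1950
boundary = - - - - 75.0337
tree:
1.1950
2.5516 0.2619
5.3435 0.6368 0.0000
10.9002 1.5483 0.0000 0.0000
21.4163 3.7644 0.0000 0.0000 0.0000
31.9573 9.1525 0.0000 0.0000 0.0000 0.0000

params: Δt=0.38180 u=1.16344 d=0.85952 q=0.57465 e^(-rΔt)=0.96696
t_5 payoffs: 31.9573 9.1525 0.0000 0.0000 0.0000 0.0000
t_4: node(4,0) S=75.0337 payoff=21.4163 vs cont=18.2296 → 21.4163 [stop]  node(4,1) S=101.5659 payoff=0.0000 vs cont=3.7644 → 3.7644 [wait]  node(4,2) S=137.4800 payoff=0.0000 vs cont=0.0000 → 0.0000 [wait]  node(4,3) S=186.0935 payoff=0.0000 vs cont=0.0000 → 0.0000 [wait]  node(4,4) S=251.8970 payoff=0.0000 vs cont=0.0000 → 0.0000 [wait]  ⇒ S*(4)=75.0337
t_3: node(3,0) S=87.2975 payoff=9.1525 vs cont=10.9002 → 10.9002 [wait]  node(3,1) S=118.1663 payoff=0.0000 vs cont=1.5483 → 1.5483 [wait]  node(3,2) S=159.9504 payoff=0.0000 vs cont=0.0000 → 0.0000 [wait]  node(3,3) S=216.5096 payoff=0.0000 vs cont=0.0000 → 0.0000 [wait]  ⇒ S*(3)=-
t_2: node(2,0) S=101.5659 payoff=0.0000 vs cont=5.3435 → 5.3435 [wait]  node(2,1) S=137.4800 payoff=0.0000 vs cont=0.6368 → 0.6368 [wait]  node(2,2) S=186.0935 payoff=0.0000 vs cont=0.0000 → 0.0000 [wait]  ⇒ S*(2)=-
t_1: node(1,0) S=118.1663 payoff=0.0000 vs cont=2.5516 → 2.5516 [wait]  node(1,1) S=159.9504 payoff=0.0000 vs cont=0.2619 → 0.2619 [wait]  ⇒ S*(1)=-
t_0: node(0,0) S=137.4800 payoff=0.0000 vs cont=1.1950 → 1.1950 [wait]  ⇒ S*(0)=-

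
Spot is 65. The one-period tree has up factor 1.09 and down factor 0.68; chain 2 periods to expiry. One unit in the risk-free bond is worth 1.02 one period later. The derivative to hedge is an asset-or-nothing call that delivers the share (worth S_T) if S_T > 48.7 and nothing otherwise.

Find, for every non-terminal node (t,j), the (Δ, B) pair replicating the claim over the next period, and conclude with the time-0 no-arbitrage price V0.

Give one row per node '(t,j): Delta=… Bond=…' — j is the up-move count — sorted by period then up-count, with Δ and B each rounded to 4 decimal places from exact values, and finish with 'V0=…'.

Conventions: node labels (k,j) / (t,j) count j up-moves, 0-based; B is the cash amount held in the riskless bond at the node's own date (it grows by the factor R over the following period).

Since d<R<u, set p* = (R−d)/(u−d) = 0.8293; price each node as the discounted p*-expectation of its children.
Expiry values: V(2,0)=0.0000, V(2,1)=0.0000, V(2,2)=77.2265
Node (1,0) S=44.2000: V=(p*·0.0000+(1−p*)·0.0000)/1.02=0.0000; Δ=(0.0000−0.0000)/(48.1780−30.0560)=0.0000; B=V−Δ·S=0.0000
Node (1,1) S=70.8500: V=(p*·77.2265+(1−p*)·0.0000)/1.02=62.7858; Δ=(77.2265−0.0000)/(77.2265−48.1780)=2.6585; B=V−Δ·S=-125.5715
Node (0,0) S=65.0000: V=(p*·62.7858+(1−p*)·0.0000)/1.02=51.0453; Δ=(62.7858−0.0000)/(70.8500−44.2000)=2.3559; B=V−Δ·S=-102.0907
Sanity check at the root: Δ(0,0)·S0 + B(0,0) reproduces V0 = 51.0453.

(0,0): Delta=2.3559 Bond=-102.0907
(1,0): Delta=0.0000 Bond=0.0000
(1,1): Delta=2.6585 Bond=-125.5715
V0=51.0453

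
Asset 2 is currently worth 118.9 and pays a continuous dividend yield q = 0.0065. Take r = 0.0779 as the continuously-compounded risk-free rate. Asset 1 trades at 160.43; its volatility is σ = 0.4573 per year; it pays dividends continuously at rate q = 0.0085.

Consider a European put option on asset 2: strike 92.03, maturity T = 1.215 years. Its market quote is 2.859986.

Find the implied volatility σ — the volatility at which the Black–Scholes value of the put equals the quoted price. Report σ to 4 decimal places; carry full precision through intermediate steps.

At σ = 0.3129 the Black–Scholes value reproduces the quote:
σ√T = 0.3129·√1.215 = 0.344900
d₁ = (ln(S/K) + (r−q+σ²/2)T) / (σ√T) = (ln(118.9/92.03) + (0.0779−0.0065+0.3129²/2)·1.215) / 0.344900 = (0.256168 + 0.146229) / 0.344900 = 1.166706
d₂ = d₁ − σ√T = 1.166706 − 0.344900 = 0.821806
e^{−rT} = 0.909693
e^{−qT} = 0.992134
N(−d₁) = 0.121665,  N(−d₂) = 0.205594
V = K·e^{−rT}·N(−d₂) − S·e^{−qT}·N(−d₁) = 17.212110 − 14.352124 = 2.859986 (the quoted price), and the Black–Scholes price is strictly increasing in σ, so σ is unique

sigma = 0.3129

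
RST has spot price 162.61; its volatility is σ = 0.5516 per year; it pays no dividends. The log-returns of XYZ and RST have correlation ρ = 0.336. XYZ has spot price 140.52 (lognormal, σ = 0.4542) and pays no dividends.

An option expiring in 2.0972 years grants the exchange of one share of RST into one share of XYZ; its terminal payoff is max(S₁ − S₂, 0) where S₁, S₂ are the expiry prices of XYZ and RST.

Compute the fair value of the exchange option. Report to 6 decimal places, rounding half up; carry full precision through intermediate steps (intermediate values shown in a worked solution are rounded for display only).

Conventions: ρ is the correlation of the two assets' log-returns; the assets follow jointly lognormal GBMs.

exchange price = 39.379314

σ_eff = √(σ₁² + σ₂² − 2ρσ₁σ₂) = √(0.4542² + 0.5516² − 2·0.336·0.4542·0.5516) = 0.584978
d₁ = (ln(S₁/S₂) + (q₂ − q₁ + σ_eff²/2)T) / (σ_eff√T) = (ln(140.52/162.61) + (0.0 − 0.0 + 0.171100)·2.0972) / 0.847149 = 0.251226
d₂ = d₁ − σ_eff√T = 0.251226 − 0.847149 = -0.595923
N(d₁) = 0.599180,  N(d₂) = 0.275613
V = S₁·e^{−q₁T}·N(d₁) − S₂·e^{−q₂T}·N(d₂) = 84.196803 − 44.817489 = 39.379314
Key observation: no risk-free rate is needed — with the second asset as numeraire the exchange option is a call on the ratio S₁/S₂, and r cancels out of the value.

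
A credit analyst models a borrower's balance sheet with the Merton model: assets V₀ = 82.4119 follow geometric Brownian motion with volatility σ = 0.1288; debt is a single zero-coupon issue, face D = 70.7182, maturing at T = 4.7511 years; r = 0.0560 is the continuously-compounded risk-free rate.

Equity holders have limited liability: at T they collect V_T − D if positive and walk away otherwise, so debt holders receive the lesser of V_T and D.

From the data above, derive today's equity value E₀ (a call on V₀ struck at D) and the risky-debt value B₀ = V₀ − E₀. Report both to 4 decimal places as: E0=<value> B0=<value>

E0=28.7691 B0=53.6428

With assets at 82.4119 and a single debt payment of 70.7182 at 4.7511 years:
d₁ = [ln(V₀/D) + (r + σ²/2)T] / (σ√T)
   = [ln(82.4119/70.7182) + (0.0560 + 0.5·0.1288²)·4.7511] / (0.1288·√4.7511)
   = [0.153027 + 0.305471] / 0.280746 = 1.633142
d₂ = d₁ − σ√T = 1.633142 − 0.280746 = 1.352397
N(d₁) = 0.948780,  N(d₂) = 0.911876,  e^(−rT) = 0.766392
E₀ = V₀·N(d₁) − D·e^(−rT)·N(d₂)
   = 82.4119·0.948780 − 70.7182·0.766392·0.911876 = 28.769088
B₀ = V₀ − E₀ = 82.4119 − 28.769088 = 53.642812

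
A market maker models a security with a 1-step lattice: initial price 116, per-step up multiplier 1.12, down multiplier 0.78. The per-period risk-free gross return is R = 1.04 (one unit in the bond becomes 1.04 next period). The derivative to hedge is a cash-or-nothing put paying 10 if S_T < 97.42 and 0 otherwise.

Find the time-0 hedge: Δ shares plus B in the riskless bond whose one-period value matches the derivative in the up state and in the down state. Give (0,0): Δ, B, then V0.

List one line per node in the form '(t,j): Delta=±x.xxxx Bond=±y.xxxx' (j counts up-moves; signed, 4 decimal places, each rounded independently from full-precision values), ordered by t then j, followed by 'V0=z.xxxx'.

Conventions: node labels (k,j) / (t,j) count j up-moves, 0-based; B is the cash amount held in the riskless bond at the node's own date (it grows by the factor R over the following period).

(0,0): Delta=-0.2535 Bond=31.6742
V0=2.2624

Risk-neutral probability p* = (R−d)/(u−d) = (1.04−0.78)/(1.12−0.78) = 0.7647.
Terminal payoffs: V(1,0)=10.0000, V(1,1)=0.0000
Node (0,0) S=116.0000: V=(p*·0.0000+(1−p*)·10.0000)/1.04=2.2624; Δ=(0.0000−10.0000)/(129.9200−90.4800)=-0.2535; B=V−Δ·S=31.6742
Check: Δ(0,0)·S0 + B(0,0) = 2.2624 = V0.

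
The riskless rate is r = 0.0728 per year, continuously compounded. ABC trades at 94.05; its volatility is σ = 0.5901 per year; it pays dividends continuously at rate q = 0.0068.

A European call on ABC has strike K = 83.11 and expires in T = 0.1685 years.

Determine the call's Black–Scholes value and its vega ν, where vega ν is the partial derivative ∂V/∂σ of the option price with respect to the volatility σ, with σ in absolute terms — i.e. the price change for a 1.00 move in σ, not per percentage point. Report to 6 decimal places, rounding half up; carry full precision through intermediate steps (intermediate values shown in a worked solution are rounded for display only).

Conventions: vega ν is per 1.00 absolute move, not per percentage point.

price = 15.679834
ν = 12.228894

σ√T = 0.5901·√0.1685 = 0.242229
d₁ = (ln(S/K) + (r−q+σ²/2)T) / (σ√T) = (ln(94.05/83.11) + (0.0728−0.0068+0.5901²/2)·0.1685) / 0.242229 = (0.123662 + 0.040458) / 0.242229 = 0.677541
d₂ = d₁ − σ√T = 0.677541 − 0.242229 = 0.435312
e^{−rT} = 0.987808
e^{−qT} = 0.998855
N(d₁) = 0.750969,  N(d₂) = 0.668332
Call price V = S·e^{−qT}·N(d₁) − K·e^{−rT}·N(d₂) = 70.547722 − 54.867888 = 15.679834
φ(d₁) = (1/√(2π))·e^{−d₁²/2} = 0.317122
ν = S·e^{−qT}·φ(d₁)·√T = 12.228894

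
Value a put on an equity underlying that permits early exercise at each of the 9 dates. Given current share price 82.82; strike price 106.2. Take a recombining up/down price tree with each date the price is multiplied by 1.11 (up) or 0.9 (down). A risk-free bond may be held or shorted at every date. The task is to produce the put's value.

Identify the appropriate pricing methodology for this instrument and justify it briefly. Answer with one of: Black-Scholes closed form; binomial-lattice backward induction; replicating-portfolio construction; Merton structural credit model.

Key observation: an American put (K = 106.2, S₀ = 82.82) on a 9-date tree has no closed form — the optimal stopping decision is embedded and must be resolved recursively from expiry.

framework: binomial-lattice backward induction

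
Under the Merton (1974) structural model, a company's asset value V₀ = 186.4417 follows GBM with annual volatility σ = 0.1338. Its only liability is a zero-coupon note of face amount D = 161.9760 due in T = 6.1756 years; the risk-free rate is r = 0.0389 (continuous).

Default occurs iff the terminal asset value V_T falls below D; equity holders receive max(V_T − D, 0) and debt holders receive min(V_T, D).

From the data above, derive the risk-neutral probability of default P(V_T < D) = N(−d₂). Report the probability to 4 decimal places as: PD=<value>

Apply the equity-as-call identities (strike 161.9760, horizon 6.1756 years):
d₁ = [ln(V₀/D) + (r + σ²/2)T] / (σ√T)
   = [ln(186.4417/161.9760) + (0.0389 + 0.5·0.1338²)·6.1756] / (0.1338·√6.1756)
   = [0.140670 + 0.295510] / 0.332503 = 1.311809
d₂ = d₁ − σ√T = 1.311809 − 0.332503 = 0.979305
risk-neutral PD = N(−d₂) = N(-0.979305) = 0.163715

PD=0.1637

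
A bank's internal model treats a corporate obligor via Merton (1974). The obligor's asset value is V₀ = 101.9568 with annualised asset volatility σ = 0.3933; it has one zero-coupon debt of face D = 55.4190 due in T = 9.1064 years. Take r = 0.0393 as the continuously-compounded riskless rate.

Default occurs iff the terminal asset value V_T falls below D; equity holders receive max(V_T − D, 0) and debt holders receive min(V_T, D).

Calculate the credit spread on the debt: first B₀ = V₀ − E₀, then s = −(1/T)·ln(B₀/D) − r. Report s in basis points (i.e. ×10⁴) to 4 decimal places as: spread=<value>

spread=249.3347

Apply the equity-as-call identities (strike 55.4190, horizon 9.1064 years):
d₁ = [ln(V₀/D) + (r + σ²/2)T] / (σ√T)
   = [ln(101.9568/55.4190) + (0.0393 + 0.5·0.3933²)·9.1064] / (0.3933·√9.1064)
   = [0.609627 + 1.062193] / 1.186854 = 1.408614
d₂ = d₁ − σ√T = 1.408614 − 1.186854 = 0.221760
N(d₁) = 0.920525,  N(d₂) = 0.587750,  e^(−rT) = 0.699156
E₀ = V₀·N(d₁) − D·e^(−rT)·N(d₂)
   = 101.9568·0.920525 − 55.4190·0.699156·0.587750 = 71.080564
B₀ = V₀ − E₀ = 101.9568 − 71.080564 = 30.876236
spread = −(1/T)·ln(B₀/D) − r = −(1/9.1064)·ln(30.876236/55.4190) − 0.0393 = 0.02493347
in basis points: 0.02493347 × 10⁴ = 249.3347 bp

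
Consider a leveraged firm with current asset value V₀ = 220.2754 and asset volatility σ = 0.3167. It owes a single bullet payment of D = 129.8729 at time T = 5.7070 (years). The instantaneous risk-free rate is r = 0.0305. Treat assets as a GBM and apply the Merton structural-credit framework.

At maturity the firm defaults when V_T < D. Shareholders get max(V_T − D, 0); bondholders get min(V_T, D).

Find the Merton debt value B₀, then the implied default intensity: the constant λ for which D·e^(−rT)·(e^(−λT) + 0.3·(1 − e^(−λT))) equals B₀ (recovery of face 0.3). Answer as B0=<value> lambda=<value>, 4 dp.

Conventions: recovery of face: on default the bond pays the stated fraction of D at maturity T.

Apply the equity-as-call identities (strike 129.8729, horizon 5.7070 years):
d₁ = [ln(V₀/D) + (r + σ²/2)T] / (σ√T)
   = [ln(220.2754/129.8729) + (0.0305 + 0.5·0.3167²)·5.7070] / (0.3167·√5.7070)
   = [0.528322 + 0.460266] / 0.756575 = 1.306663
d₂ = d₁ − σ√T = 1.306663 − 0.756575 = 0.550088
N(d₁) = 0.904336,  N(d₂) = 0.708871,  e^(−rT) = 0.840244
E₀ = V₀·N(d₁) − D·e^(−rT)·N(d₂)
   = 220.2754·0.904336 − 129.8729·0.840244·0.708871 = 121.847667
B₀ = V₀ − E₀ = 220.2754 − 121.847667 = 98.427733
e^(−λT) = (B₀·e^(rT)/D − 0.3)/(1 − 0.3) = (98.4277·1.190131/129.8729 − 0.3)/0.7 = 0.85996166
λ = −ln(0.85996166)/5.7070 = 0.026436

B0=98.4277 lambda=0.0264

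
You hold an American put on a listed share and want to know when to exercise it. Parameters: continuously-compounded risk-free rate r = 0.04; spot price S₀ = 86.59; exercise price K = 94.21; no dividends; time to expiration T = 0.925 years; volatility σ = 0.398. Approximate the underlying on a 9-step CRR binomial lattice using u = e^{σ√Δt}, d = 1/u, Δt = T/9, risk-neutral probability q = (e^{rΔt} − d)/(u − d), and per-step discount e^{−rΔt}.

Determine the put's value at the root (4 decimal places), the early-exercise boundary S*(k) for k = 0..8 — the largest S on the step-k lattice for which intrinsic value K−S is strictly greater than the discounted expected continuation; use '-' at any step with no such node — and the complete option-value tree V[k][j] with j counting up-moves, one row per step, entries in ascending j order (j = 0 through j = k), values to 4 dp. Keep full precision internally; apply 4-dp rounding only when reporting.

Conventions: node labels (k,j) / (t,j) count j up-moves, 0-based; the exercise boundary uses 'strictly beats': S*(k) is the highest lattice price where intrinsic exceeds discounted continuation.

params: Δt=0.10278 u=1.13609 d=0.88021 q=0.48424 e^(-rΔt)=0.99590
t_9 payoffs: 66.7472 58.7636 48.4591 35.1591 17.9926 0.0000 0.0000 0.0000 0.0000 0.0000
t_8: node(8,0) S=31.2003 payoff=63.0097 vs cont=62.6232 → 63.0097 [stop]  node(8,1) S=40.2704 payoff=53.9396 vs cont=53.5531 → 53.9396 [stop]  node(8,2) S=51.9772 payoff=42.2328 vs cont=41.8463 → 42.2328 [stop]  node(8,3) S=67.0873 payoff=27.1227 vs cont=26.7362 → 27.1227 [stop]  node(8,4) S=86.5900 payoff=7.6200 vs cont=9.2417 → 9.2417 [wait]  node(8,5) S=111.7622 payoff=0.0000 vs cont=0.0000 → 0.0000 [wait]  node(8,6) S=144.2522 payoff=0.0000 vs cont=0.0000 → 0.0000 [wait]  node(8,7) S=186.1872 payoff=0.0000 vs cont=0.0000 → 0.0000 [wait]  node(8,8) S=240.3130 payoff=0.0000 vs cont=0.0000 → 0.0000 [wait]  ⇒ S*(8)=67.0873
t_7: node(7,0) S=35.4464 payoff=58.7636 vs cont=58.3771 → 58.7636 [stop]  node(7,1) S=45.7509 payoff=48.4591 vs cont=48.0726 → 48.4591 [stop]  node(7,2) S=59.0509 payoff=35.1591 vs cont=34.7726 → 35.1591 [stop]  node(7,3) S=76.2174 payoff=17.9926 vs cont=18.3882 → 18.3882 [wait]  node(7,4) S=98.3742 payoff=0.0000 vs cont=4.7469 → 4.7469 [wait]  node(7,5) S=126.9722 payoff=0.0000 vs cont=0.0000 → 0.0000 [wait]  node(7,6) S=163.8838 payoff=0.0000 vs cont=0.0000 → 0.0000 [wait]  node(7,7) S=211.5259 payoff=0.0000 vs cont=0.0000 → 0.0000 [wait]  ⇒ S*(7)=59.0509
t_6: node(6,0) S=40.2704 payoff=53.9396 vs cont=53.5531 → 53.9396 [stop]  node(6,1) S=51.9772 payoff=42.2328 vs cont=41.8463 → 42.2328 [stop]  node(6,2) S=67.0873 payoff=27.1227 vs cont=26.9269 → 27.1227 [stop]  node(6,3) S=86.5900 payoff=7.6200 vs cont=11.7341 → 11.7341 [wait]  node(6,4) S=111.7622 payoff=0.0000 vs cont=2.4382 → 2.4382 [wait]  node(6,5) S=144.2522 payoff=0.0000 vs cont=0.0000 → 0.0000 [wait]  node(6,6) S=186.1872 payoff=0.0000 vs cont=0.0000 → 0.0000 [wait]  ⇒ S*(6)=67.0873
t_5: node(5,0) S=45.7509 payoff=48.4591 vs cont=48.0726 → 48.4591 [stop]  node(5,1) S=59.0509 payoff=35.1591 vs cont=34.7726 → 35.1591 [stop]  node(5,2) S=76.2174 payoff=17.9926 vs cont=19.5902 → 19.5902 [wait]  node(5,3) S=98.3742 payoff=0.0000 vs cont=7.2030 → 7.2030 [wait]  node(5,4) S=126.9722 payoff=0.0000 vs cont=1.2524 → 1.2524 [wait]  node(5,5) S=163.8838 payoff=0.0000 vs cont=0.0000 → 0.0000 [wait]  ⇒ S*(5)=59.0509
t_4: node(4,0) S=51.9772 payoff=42.2328 vs cont=41.8463 → 42.2328 [stop]  node(4,1) S=67.0873 payoff=27.1227 vs cont=27.5066 → 27.5066 [wait]  node(4,2) S=86.5900 payoff=7.6200 vs cont=13.5360 → 13.5360 [wait]  node(4,3) S=111.7622 payoff=0.0000 vs cont=4.3037 → 4.3037 [wait]  node(4,4) S=144.2522 payoff=0.0000 vs cont=0.6433 → 0.6433 [wait]  ⇒ S*(4)=51.9772
t_3: node(3,0) S=59.0509 payoff=35.1591 vs cont=34.9577 → 35.1591 [stop]  node(3,1) S=76.2174 payoff=17.9926 vs cont=20.6563 → 20.6563 [wait]  node(3,2) S=98.3742 payoff=0.0000 vs cont=9.0281 → 9.0281 [wait]  node(3,3) S=126.9722 payoff=0.0000 vs cont=2.5208 → 2.5208 [wait]  ⇒ S*(3)=59.0509
t_2: node(2,0) S=67.0873 payoff=27.1227 vs cont=28.0208 → 28.0208 [wait]  node(2,1) S=86.5900 payoff=7.6200 vs cont=14.9638 → 14.9638 [wait]  node(2,2) S=111.7622 payoff=0.0000 vs cont=5.8529 → 5.8529 [wait]  ⇒ S*(2)=-
t_1: node(1,0) S=76.2174 payoff=17.9926 vs cont=21.6090 → 21.6090 [wait]  node(1,1) S=98.3742 payoff=0.0000 vs cont=10.5086 → 10.5086 [wait]  ⇒ S*(1)=-
t_0: node(0,0) S=86.5900 payoff=7.6200 vs cont=16.1671 → 16.1671 [wait]  ⇒ S*(0)=-

price = 16.1671
boundary = - - - 59.0509 51.9772 59.0509 67.0873 59.0509 67.0873
tree:
16.1671
21.6090 10.5086
28.0208 14.9638 5.8529
35.1591 20.6563 9.0281 2.5208
42.2328 27.5066 13.5360 4.3037 0.6433
48.4591 35.1591 19.5902 7.2030 1.2524 0.0000
53.9396 42.2328 27.1227 11.7341 2.4382 0.0000 0.0000
58.7636 48.4591 35.1591 18.3882 4.7469 0.0000 0.0000 0.0000
63.0097 53.9396 42.2328 27.1227 9.2417 0.0000 0.0000 0.0000 0.0000
66.7472 58.7636 48.4591 35.1591 17.9926 0.0000 0.0000 0.0000 0.0000 0.0000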